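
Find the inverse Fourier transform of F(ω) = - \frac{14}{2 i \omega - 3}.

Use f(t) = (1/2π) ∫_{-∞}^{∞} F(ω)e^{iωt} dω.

f(t) = 7 e^{\frac{3 t}{2}} u\left(- t\right)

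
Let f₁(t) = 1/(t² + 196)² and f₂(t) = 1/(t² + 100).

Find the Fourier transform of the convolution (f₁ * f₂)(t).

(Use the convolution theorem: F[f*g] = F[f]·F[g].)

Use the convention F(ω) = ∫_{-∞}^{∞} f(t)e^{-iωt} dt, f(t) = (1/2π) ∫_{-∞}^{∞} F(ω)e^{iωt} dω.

F[f₁*f₂](ω) = \frac{\pi^{2} \left(14 \left|{\omega}\right| + 1\right) e^{- 24 \left|{\omega}\right|}}{54880}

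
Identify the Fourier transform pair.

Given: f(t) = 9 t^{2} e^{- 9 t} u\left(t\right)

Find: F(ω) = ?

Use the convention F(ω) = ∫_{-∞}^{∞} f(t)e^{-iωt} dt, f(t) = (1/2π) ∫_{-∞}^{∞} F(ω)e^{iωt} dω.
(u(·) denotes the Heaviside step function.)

F(ω) = \frac{18}{\left(i \omega + 9\right)^{3}}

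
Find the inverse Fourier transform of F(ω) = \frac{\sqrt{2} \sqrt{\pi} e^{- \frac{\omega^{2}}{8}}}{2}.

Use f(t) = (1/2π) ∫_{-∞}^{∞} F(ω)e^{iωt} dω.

f(t) = e^{- 2 t^{2}}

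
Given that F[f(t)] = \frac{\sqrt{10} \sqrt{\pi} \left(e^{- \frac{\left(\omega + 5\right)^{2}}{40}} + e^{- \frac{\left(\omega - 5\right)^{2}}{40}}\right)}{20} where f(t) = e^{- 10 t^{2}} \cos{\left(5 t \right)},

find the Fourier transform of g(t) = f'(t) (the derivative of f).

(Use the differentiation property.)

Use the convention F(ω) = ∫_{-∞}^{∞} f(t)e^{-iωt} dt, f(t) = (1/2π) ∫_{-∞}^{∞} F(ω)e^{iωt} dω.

F[g](ω) = \frac{\sqrt{10} i \sqrt{\pi} \omega \left(e^{\frac{\omega}{2}} + 1\right) e^{- \frac{\omega^{2}}{40} - \frac{\omega}{4} - \frac{5}{8}}}{20}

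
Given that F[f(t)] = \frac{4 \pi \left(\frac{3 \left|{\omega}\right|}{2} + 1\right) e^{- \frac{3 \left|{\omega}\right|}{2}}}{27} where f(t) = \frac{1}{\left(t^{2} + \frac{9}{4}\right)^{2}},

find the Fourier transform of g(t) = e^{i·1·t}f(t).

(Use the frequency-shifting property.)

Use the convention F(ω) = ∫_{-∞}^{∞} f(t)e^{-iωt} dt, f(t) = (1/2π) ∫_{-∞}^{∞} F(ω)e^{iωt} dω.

F[g](ω) = \frac{2 \pi \left(3 \left|{\omega - 1}\right| + 2\right) e^{- \frac{3 \left|{\omega - 1}\right|}{2}}}{27}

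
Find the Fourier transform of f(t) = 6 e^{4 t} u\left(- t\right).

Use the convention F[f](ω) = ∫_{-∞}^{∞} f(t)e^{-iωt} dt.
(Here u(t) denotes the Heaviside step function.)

F(ω) = - \frac{6}{i \omega - 4}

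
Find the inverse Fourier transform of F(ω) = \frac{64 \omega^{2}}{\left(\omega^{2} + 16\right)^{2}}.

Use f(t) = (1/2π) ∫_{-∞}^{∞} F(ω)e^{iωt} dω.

f(t) = 4 \left(1 - 4 \left|{t}\right|\right) e^{- 4 \left|{t}\right|}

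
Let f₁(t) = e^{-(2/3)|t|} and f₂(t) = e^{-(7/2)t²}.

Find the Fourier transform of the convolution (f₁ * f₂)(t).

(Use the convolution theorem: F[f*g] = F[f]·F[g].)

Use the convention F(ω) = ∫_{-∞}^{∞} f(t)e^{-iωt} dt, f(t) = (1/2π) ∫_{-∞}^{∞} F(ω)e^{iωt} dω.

F[f₁*f₂](ω) = \frac{12 \sqrt{14} \sqrt{\pi} e^{- \frac{\omega^{2}}{14}}}{7 \left(9 \omega^{2} + 4\right)}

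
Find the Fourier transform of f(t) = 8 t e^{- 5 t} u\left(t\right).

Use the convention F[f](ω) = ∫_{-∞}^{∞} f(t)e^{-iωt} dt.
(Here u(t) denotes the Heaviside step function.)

F(ω) = \frac{8}{\left(i \omega + 5\right)^{2}}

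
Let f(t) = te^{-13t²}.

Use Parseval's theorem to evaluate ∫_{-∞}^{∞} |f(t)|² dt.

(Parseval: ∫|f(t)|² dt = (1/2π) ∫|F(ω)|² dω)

∫|f(t)|² dt = \frac{\sqrt{26} \sqrt{\pi}}{1352}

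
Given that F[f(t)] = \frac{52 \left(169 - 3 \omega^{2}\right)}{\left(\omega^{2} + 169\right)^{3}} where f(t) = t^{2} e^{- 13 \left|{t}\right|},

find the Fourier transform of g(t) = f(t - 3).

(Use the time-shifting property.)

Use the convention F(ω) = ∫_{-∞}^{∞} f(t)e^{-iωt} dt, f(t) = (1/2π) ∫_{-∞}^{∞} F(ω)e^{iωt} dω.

F[g](ω) = \frac{52 \left(169 - 3 \omega^{2}\right) e^{- 3 i \omega}}{\left(\omega^{2} + 169\right)^{3}}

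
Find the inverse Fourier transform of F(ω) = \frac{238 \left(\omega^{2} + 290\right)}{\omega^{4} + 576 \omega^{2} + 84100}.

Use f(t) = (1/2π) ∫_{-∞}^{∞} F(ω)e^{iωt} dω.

f(t) = 7 e^{- 17 \left|{t}\right|} \cos{\left(\left|{t}\right| \right)}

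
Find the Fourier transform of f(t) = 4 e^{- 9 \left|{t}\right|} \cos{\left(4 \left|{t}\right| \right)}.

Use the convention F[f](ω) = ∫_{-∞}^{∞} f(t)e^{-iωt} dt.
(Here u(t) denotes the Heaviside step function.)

F(ω) = \frac{72 \left(\omega^{2} + 97\right)}{\omega^{4} + 130 \omega^{2} + 9409}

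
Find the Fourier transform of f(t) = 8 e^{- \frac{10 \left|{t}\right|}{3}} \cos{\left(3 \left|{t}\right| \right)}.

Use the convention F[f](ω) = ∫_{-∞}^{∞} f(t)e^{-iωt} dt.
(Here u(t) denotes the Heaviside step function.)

F(ω) = \frac{480 \left(9 \omega^{2} + 181\right)}{81 \omega^{4} + 342 \omega^{2} + 32761}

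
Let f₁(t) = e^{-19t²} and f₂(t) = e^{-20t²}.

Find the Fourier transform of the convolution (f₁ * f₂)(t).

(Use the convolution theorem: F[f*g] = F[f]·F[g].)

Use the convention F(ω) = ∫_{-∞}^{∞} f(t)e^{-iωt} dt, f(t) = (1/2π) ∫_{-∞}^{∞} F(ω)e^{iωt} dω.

F[f₁*f₂](ω) = \frac{\sqrt{95} \pi e^{- \frac{39 \omega^{2}}{1520}}}{190}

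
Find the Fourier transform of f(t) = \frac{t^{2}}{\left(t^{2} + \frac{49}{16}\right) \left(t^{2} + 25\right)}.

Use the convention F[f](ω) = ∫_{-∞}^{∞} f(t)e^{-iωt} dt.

F(ω) = \frac{80 \pi e^{- 5 \left|{\omega}\right|}}{351} - \frac{28 \pi e^{- \frac{7 \left|{\omega}\right|}{4}}}{351}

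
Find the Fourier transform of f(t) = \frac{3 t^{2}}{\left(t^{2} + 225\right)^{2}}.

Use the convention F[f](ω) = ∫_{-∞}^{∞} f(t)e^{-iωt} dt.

F(ω) = \frac{\pi \left(1 - 15 \left|{\omega}\right|\right) e^{- 15 \left|{\omega}\right|}}{10}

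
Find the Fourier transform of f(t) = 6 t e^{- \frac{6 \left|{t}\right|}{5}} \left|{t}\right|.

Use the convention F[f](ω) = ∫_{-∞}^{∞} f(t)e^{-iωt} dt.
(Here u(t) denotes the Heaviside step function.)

F(ω) = \frac{15000 i \omega \left(25 \omega^{2} - 108\right)}{\left(25 \omega^{2} + 36\right)^{3}}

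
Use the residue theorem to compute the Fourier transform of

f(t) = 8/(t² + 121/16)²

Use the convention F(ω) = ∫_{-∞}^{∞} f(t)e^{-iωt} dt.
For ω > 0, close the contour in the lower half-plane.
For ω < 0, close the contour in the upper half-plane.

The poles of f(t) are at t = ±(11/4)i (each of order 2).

Let g(z) = f(z)e^{-iωz}; for large |z| the factor e^{-iωz} decays in the lower half-plane when ω > 0 and in the upper half-plane when ω < 0.

Case ω > 0 (lower half-plane, clockwise contour ⇒ F(ω) = -2πi·ΣRes):
  Res_{z = - \frac{11 i}{4}} g(z) = \frac{32 i \left(11 \omega + 4\right) e^{- \frac{11 \omega}{4}}}{1331} (pole of order 2)
  F(ω) = -2πi·ΣRes = \frac{64 \pi \left(11 \omega + 4\right) e^{- \frac{11 \omega}{4}}}{1331}

Case ω < 0 (upper half-plane, counterclockwise contour ⇒ F(ω) = +2πi·ΣRes):
  Res_{z = \frac{11 i}{4}} g(z) = \frac{32 i \left(11 \omega - 4\right) e^{\frac{11 \omega}{4}}}{1331} (pole of order 2)
  F(ω) = 2πi·ΣRes = \frac{64 \pi \left(4 - 11 \omega\right) e^{\frac{11 \omega}{4}}}{1331}

Both cases combine into a single formula in |ω|:

F(ω) = \frac{64 \pi \left(11 \left|{\omega}\right| + 4\right) e^{- \frac{11 \left|{\omega}\right|}{4}}}{1331}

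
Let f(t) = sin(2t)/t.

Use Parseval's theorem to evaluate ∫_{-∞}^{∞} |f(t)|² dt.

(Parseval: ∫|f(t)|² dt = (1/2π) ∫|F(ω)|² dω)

∫|f(t)|² dt = 2 \pi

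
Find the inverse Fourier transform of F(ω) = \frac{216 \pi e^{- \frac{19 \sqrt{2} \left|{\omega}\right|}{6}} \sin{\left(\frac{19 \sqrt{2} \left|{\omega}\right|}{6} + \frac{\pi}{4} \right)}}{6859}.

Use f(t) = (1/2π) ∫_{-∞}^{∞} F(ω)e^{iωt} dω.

f(t) = \frac{8}{t^{4} + \frac{130321}{81}}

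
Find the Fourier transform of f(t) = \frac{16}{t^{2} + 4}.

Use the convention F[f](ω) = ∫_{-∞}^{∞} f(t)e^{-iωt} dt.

F(ω) = 8 \pi e^{- 2 \left|{\omega}\right|}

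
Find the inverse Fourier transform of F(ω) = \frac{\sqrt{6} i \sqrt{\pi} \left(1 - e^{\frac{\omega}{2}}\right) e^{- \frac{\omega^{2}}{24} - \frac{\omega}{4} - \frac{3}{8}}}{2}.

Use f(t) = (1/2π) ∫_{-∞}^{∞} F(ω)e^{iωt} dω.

f(t) = 6 e^{- 6 t^{2}} \sin{\left(3 t \right)}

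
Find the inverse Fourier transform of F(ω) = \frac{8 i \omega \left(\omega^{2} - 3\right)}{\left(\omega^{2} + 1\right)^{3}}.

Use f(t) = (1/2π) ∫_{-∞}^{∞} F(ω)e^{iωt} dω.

f(t) = 2 t e^{- \left|{t}\right|} \left|{t}\right|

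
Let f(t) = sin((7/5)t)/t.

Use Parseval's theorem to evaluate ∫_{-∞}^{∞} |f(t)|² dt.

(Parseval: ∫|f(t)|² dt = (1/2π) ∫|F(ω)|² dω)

∫|f(t)|² dt = \frac{7 \pi}{5}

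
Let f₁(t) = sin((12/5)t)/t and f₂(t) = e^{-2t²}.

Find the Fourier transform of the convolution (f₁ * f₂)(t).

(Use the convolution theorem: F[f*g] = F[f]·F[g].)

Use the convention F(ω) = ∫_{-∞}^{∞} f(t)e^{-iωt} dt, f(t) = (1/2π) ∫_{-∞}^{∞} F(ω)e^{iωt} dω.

F[f₁*f₂](ω) = \begin{cases} \frac{\sqrt{2} \pi^{\frac{3}{2}} e^{- \frac{\omega^{2}}{8}}}{2} & \text{for}\: \omega > - \frac{12}{5} \wedge \omega < \frac{12}{5} \\0 & \text{otherwise} \end{cases}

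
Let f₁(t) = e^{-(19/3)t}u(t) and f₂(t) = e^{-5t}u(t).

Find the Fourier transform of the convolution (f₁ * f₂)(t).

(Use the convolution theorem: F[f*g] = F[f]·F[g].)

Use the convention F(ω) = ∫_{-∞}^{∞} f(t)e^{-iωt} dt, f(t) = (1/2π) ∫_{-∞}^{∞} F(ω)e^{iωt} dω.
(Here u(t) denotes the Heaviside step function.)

F[f₁*f₂](ω) = \frac{3}{\left(i \omega + 5\right) \left(3 i \omega + 19\right)}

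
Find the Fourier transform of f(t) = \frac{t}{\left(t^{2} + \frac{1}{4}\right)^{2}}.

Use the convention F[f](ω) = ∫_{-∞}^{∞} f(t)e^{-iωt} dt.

F(ω) = - i \pi \omega e^{- \frac{\left|{\omega}\right|}{2}}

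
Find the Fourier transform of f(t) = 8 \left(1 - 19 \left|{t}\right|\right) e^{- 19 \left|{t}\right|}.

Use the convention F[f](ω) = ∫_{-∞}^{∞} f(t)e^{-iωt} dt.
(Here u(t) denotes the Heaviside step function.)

F(ω) = \frac{608 \omega^{2}}{\left(\omega^{2} + 361\right)^{2}}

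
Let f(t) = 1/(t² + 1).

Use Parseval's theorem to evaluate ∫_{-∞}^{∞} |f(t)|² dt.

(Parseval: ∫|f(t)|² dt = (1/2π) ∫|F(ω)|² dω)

∫|f(t)|² dt = \frac{\pi}{2}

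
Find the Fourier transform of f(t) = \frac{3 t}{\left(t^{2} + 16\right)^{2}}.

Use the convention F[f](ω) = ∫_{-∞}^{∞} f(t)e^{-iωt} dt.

F(ω) = - \frac{3 i \pi \omega e^{- 4 \left|{\omega}\right|}}{8}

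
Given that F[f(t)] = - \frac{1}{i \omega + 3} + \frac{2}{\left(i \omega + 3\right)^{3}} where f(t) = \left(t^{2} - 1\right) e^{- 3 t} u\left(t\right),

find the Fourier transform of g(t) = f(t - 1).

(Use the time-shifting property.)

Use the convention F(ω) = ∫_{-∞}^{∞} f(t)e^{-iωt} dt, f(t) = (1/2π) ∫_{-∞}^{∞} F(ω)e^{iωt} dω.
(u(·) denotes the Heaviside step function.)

F[g](ω) = \frac{\left(2 i \omega - \left(i \omega + 3\right)^{3} + 6\right) e^{- i \omega}}{\left(i \omega + 3\right)^{4}}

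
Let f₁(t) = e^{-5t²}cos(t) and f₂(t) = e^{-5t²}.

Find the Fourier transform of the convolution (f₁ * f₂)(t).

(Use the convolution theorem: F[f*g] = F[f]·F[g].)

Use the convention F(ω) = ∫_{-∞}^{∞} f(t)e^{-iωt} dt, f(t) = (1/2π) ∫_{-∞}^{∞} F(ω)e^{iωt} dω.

F[f₁*f₂](ω) = \frac{\pi \left(e^{\frac{\omega}{5}} + 1\right) e^{- \frac{\omega^{2}}{10} - \frac{\omega}{10} - \frac{1}{20}}}{10}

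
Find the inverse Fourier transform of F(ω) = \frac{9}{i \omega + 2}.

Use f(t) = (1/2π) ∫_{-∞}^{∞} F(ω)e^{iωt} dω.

f(t) = 9 e^{- 2 t} u\left(t\right)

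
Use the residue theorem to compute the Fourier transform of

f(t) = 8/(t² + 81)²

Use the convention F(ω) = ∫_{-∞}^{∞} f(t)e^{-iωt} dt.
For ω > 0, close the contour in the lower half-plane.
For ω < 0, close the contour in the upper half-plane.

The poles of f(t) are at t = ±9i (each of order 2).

Let g(z) = f(z)e^{-iωz}; for large |z| the factor e^{-iωz} decays in the lower half-plane when ω > 0 and in the upper half-plane when ω < 0.

Case ω > 0 (lower half-plane, clockwise contour ⇒ F(ω) = -2πi·ΣRes):
  Res_{z = - 9 i} g(z) = \frac{2 i \left(9 \omega + 1\right) e^{- 9 \omega}}{729} (pole of order 2)
  F(ω) = -2πi·ΣRes = \frac{4 \pi \left(9 \omega + 1\right) e^{- 9 \omega}}{729}

Case ω < 0 (upper half-plane, counterclockwise contour ⇒ F(ω) = +2πi·ΣRes):
  Res_{z = 9 i} g(z) = \frac{2 i \left(9 \omega - 1\right) e^{9 \omega}}{729} (pole of order 2)
  F(ω) = 2πi·ΣRes = \frac{4 \pi \left(1 - 9 \omega\right) e^{9 \omega}}{729}

Both cases combine into a single formula in |ω|:

F(ω) = \frac{4 \pi \left(9 \left|{\omega}\right| + 1\right) e^{- 9 \left|{\omega}\right|}}{729}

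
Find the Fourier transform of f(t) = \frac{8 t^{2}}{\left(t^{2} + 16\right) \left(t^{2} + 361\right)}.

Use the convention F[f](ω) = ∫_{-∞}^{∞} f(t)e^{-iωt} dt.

F(ω) = \frac{8 \pi \left(19 - 4 e^{15 \left|{\omega}\right|}\right) e^{- 19 \left|{\omega}\right|}}{345}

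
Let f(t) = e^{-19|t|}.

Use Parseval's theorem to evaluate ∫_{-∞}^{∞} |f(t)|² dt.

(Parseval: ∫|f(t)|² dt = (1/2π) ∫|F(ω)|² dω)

∫|f(t)|² dt = \frac{1}{19}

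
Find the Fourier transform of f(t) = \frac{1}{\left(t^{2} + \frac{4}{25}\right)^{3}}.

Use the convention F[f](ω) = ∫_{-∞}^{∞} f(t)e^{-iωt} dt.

F(ω) = \frac{125 \pi \left(4 \omega^{2} + 30 \left|{\omega}\right| + 75\right) e^{- \frac{2 \left|{\omega}\right|}{5}}}{256}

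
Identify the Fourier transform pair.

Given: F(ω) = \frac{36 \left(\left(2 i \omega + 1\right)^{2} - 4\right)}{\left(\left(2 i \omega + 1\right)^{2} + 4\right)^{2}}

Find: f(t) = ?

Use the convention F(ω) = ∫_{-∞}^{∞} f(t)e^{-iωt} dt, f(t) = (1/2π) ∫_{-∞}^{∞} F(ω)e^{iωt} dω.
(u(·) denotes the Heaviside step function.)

f(t) = 9 t e^{- \frac{t}{2}} \cos{\left(t \right)} u\left(t\right)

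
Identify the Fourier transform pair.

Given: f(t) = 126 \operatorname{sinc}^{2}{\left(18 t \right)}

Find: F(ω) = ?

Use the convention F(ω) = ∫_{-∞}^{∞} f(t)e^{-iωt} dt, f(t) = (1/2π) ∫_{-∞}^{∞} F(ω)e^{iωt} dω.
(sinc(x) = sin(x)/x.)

F(ω) = \begin{cases} \frac{7 \pi \left(36 - \left|{\omega}\right|\right)}{36} & \text{for}\: \omega > -36 \wedge \omega < 36 \\0 & \text{otherwise} \end{cases}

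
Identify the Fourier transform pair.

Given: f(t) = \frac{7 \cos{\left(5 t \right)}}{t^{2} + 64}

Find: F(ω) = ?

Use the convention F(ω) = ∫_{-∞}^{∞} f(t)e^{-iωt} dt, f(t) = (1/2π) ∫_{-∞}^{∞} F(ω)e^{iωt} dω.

F(ω) = \frac{7 \pi e^{- 8 \left|{\omega + 5}\right|}}{16} + \frac{7 \pi e^{- 8 \left|{\omega - 5}\right|}}{16}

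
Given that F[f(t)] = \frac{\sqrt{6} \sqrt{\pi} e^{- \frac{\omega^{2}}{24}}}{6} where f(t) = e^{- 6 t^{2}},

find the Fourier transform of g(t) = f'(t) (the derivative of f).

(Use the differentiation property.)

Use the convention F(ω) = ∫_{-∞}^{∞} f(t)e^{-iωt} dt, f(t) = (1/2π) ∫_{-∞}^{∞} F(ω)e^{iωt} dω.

F[g](ω) = \frac{\sqrt{6} i \sqrt{\pi} \omega e^{- \frac{\omega^{2}}{24}}}{6}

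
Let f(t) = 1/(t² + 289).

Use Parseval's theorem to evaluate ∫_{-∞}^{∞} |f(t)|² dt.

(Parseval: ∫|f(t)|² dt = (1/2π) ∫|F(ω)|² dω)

∫|f(t)|² dt = \frac{\pi}{9826}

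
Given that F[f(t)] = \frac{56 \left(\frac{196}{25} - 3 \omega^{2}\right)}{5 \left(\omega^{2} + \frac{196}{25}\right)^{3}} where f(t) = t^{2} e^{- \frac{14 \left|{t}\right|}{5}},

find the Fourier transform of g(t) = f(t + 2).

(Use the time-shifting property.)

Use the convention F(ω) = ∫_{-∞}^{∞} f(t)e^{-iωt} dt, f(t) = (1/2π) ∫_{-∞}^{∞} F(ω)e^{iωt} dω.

F[g](ω) = \frac{\left(1372000 - 525000 \omega^{2}\right) e^{2 i \omega}}{\left(25 \omega^{2} + 196\right)^{3}}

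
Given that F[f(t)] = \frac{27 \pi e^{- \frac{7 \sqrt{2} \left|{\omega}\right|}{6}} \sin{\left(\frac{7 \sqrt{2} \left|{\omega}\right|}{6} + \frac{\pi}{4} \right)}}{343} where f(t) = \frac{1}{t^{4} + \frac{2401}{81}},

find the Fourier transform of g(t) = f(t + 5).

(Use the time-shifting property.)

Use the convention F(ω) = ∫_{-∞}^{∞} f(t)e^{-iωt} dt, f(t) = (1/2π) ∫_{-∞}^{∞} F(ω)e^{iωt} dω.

F[g](ω) = \frac{27 \pi e^{5 i \omega - \frac{7 \sqrt{2} \left|{\omega}\right|}{6}} \sin{\left(\frac{7 \sqrt{2} \left|{\omega}\right|}{6} + \frac{\pi}{4} \right)}}{343}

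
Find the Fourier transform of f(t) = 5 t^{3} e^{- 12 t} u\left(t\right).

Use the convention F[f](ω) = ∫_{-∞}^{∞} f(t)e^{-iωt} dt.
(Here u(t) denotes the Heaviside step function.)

F(ω) = \frac{30}{\left(i \omega + 12\right)^{4}}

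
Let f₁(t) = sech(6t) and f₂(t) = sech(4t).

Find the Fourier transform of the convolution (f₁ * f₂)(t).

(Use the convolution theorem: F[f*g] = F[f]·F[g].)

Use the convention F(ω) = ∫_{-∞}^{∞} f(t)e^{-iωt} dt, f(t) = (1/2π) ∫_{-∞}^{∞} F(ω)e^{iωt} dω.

F[f₁*f₂](ω) = \frac{\pi^{2}}{24 \cosh{\left(\frac{\pi \omega}{12} \right)} \cosh{\left(\frac{\pi \omega}{8} \right)}}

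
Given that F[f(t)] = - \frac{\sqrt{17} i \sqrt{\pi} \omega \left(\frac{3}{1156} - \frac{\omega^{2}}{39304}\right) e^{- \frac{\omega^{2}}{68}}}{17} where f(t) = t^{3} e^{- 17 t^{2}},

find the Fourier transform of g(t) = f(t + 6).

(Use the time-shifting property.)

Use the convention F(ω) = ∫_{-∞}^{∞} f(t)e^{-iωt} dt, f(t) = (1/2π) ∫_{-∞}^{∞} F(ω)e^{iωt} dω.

F[g](ω) = \frac{\sqrt{17} i \sqrt{\pi} \omega \left(\omega^{2} - 102\right) e^{\frac{\omega \left(- \omega + 408 i\right)}{68}}}{668168}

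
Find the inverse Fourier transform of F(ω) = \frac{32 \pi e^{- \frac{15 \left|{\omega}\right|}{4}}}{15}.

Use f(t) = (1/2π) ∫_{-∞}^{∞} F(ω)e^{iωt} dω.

f(t) = \frac{8}{t^{2} + \frac{225}{16}}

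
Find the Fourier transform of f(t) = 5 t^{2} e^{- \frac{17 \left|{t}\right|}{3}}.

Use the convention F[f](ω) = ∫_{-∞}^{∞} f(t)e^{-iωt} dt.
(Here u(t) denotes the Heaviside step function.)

F(ω) = \frac{9180 \left(289 - 27 \omega^{2}\right)}{\left(9 \omega^{2} + 289\right)^{3}}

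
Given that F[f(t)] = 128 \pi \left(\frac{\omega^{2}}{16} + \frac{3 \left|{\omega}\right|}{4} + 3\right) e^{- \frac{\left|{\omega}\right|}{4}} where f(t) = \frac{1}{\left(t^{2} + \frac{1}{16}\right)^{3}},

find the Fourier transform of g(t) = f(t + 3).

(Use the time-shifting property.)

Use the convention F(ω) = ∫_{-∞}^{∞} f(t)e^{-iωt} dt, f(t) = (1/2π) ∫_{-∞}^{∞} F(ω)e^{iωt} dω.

F[g](ω) = 8 \pi \left(\omega^{2} + 12 \left|{\omega}\right| + 48\right) e^{3 i \omega - \frac{\left|{\omega}\right|}{4}}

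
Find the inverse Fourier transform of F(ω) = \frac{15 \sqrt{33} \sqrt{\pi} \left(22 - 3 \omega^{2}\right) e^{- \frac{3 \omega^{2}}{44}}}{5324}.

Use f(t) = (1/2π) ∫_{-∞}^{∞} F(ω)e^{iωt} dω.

f(t) = 5 t^{2} e^{- \frac{11 t^{2}}{3}}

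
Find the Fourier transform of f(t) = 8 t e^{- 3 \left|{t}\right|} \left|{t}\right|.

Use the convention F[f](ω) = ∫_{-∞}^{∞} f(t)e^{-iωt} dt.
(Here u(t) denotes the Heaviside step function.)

F(ω) = \frac{32 i \omega \left(\omega^{2} - 27\right)}{\left(\omega^{2} + 9\right)^{3}}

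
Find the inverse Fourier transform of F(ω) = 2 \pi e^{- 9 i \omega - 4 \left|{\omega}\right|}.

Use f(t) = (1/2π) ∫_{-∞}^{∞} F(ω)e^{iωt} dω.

f(t) = \frac{8}{\left(t - 9\right)^{2} + 16}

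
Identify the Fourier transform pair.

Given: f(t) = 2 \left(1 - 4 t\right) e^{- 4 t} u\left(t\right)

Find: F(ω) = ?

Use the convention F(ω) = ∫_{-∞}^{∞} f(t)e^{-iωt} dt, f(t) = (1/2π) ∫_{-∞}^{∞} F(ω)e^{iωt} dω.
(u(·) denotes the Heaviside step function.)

F(ω) = \frac{2 i \omega}{- \omega^{2} + 8 i \omega + 16}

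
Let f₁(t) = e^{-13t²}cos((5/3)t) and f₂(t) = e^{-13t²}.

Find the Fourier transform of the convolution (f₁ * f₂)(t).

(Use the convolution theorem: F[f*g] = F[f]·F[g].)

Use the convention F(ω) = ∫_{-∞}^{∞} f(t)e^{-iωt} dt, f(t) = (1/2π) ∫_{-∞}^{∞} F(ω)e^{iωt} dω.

F[f₁*f₂](ω) = \frac{\pi \left(e^{\frac{5 \omega}{39}} + 1\right) e^{- \frac{\omega^{2}}{26} - \frac{5 \omega}{78} - \frac{25}{468}}}{26}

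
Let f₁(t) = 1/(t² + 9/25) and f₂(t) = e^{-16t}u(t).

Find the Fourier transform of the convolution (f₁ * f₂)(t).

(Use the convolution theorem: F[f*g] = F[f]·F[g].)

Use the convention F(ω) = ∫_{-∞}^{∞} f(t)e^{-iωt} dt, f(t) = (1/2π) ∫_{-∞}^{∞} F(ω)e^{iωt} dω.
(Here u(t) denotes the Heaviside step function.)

F[f₁*f₂](ω) = \frac{5 \pi e^{- \frac{3 \left|{\omega}\right|}{5}}}{3 \left(i \omega + 16\right)}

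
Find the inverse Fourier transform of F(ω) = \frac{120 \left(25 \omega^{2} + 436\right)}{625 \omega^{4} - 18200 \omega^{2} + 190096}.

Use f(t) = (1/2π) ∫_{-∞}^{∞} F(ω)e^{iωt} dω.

f(t) = 2 e^{- \frac{6 \left|{t}\right|}{5}} \cos{\left(4 \left|{t}\right| \right)}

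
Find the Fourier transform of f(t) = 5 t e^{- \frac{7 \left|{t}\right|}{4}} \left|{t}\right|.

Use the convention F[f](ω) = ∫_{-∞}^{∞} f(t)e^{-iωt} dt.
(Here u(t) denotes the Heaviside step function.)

F(ω) = \frac{5120 i \omega \left(16 \omega^{2} - 147\right)}{\left(16 \omega^{2} + 49\right)^{3}}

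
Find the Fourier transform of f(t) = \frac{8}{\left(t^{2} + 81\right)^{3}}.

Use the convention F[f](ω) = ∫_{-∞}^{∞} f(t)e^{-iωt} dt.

F(ω) = \frac{\pi \left(27 \omega^{2} + 9 \left|{\omega}\right| + 1\right) e^{- 9 \left|{\omega}\right|}}{19683}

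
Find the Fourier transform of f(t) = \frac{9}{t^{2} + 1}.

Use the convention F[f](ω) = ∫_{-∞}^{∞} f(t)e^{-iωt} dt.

F(ω) = 9 \pi e^{- \left|{\omega}\right|}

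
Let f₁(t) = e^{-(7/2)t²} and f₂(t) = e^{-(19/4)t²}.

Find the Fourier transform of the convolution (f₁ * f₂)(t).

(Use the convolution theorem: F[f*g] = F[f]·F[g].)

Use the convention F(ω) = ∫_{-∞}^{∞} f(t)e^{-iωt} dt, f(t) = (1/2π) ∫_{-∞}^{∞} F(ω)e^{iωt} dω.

F[f₁*f₂](ω) = \frac{2 \sqrt{266} \pi e^{- \frac{33 \omega^{2}}{266}}}{133}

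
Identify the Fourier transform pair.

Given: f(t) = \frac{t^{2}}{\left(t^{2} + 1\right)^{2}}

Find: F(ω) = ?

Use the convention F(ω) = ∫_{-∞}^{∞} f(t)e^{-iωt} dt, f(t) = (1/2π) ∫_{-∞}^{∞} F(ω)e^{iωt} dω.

F(ω) = \frac{\pi \left(1 - \left|{\omega}\right|\right) e^{- \left|{\omega}\right|}}{2}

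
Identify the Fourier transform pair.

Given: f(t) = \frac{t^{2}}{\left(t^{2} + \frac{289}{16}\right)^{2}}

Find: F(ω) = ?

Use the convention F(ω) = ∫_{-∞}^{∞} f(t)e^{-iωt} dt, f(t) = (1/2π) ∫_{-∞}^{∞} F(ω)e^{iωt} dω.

F(ω) = \frac{\pi \left(4 - 17 \left|{\omega}\right|\right) e^{- \frac{17 \left|{\omega}\right|}{4}}}{34}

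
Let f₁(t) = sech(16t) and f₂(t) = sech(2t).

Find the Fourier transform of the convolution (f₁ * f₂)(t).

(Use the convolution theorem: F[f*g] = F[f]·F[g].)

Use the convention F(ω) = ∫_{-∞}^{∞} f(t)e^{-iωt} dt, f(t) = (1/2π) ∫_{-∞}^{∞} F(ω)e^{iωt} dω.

F[f₁*f₂](ω) = \frac{\pi^{2}}{32 \cosh{\left(\frac{\pi \omega}{32} \right)} \cosh{\left(\frac{\pi \omega}{4} \right)}}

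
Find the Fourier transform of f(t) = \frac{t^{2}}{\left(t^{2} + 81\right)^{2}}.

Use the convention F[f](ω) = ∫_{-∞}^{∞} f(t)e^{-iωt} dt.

F(ω) = \frac{\pi \left(1 - 9 \left|{\omega}\right|\right) e^{- 9 \left|{\omega}\right|}}{18}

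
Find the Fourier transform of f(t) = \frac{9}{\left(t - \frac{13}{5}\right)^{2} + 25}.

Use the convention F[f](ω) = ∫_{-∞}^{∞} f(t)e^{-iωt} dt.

F(ω) = \frac{9 \pi e^{- \frac{13 i \omega}{5} - 5 \left|{\omega}\right|}}{5}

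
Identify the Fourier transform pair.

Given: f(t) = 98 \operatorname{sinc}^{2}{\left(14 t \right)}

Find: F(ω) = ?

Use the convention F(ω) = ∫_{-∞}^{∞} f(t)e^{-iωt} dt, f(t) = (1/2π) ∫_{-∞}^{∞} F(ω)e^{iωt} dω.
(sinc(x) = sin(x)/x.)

F(ω) = \begin{cases} \frac{\pi \left(28 - \left|{\omega}\right|\right)}{4} & \text{for}\: \omega > -28 \wedge \omega < 28 \\0 & \text{otherwise} \end{cases}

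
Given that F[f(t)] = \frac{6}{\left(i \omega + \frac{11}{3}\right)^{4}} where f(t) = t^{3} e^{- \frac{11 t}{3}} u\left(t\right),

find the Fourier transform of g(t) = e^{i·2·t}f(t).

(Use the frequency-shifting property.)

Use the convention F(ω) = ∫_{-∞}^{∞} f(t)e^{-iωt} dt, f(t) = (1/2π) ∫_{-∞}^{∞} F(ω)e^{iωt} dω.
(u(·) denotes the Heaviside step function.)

F[g](ω) = \frac{486}{\left(3 i \left(\omega - 2\right) + 11\right)^{4}}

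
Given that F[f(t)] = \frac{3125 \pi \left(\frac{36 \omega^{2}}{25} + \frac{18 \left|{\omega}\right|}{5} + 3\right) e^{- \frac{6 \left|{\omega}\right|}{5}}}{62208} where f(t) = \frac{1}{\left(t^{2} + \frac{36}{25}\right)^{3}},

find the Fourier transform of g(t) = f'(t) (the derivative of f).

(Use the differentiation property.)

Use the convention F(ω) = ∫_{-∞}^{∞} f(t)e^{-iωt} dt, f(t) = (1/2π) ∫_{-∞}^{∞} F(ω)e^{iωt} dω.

F[g](ω) = \frac{125 i \pi \omega \left(12 \omega^{2} + 30 \left|{\omega}\right| + 25\right) e^{- \frac{6 \left|{\omega}\right|}{5}}}{20736}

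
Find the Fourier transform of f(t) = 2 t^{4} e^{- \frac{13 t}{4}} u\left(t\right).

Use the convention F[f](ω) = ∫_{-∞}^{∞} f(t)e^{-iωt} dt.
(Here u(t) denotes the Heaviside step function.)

F(ω) = \frac{49152}{\left(4 i \omega + 13\right)^{5}}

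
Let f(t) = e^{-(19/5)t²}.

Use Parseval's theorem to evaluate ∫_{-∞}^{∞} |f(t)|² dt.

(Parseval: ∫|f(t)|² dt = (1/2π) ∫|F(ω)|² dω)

∫|f(t)|² dt = \frac{\sqrt{190} \sqrt{\pi}}{38}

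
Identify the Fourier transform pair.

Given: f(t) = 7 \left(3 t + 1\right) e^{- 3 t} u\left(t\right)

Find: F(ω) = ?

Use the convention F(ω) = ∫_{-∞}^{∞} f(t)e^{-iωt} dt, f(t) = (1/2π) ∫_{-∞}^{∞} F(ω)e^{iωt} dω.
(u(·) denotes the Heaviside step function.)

F(ω) = \frac{7 \left(- i \omega - 6\right)}{\omega^{2} - 6 i \omega - 9}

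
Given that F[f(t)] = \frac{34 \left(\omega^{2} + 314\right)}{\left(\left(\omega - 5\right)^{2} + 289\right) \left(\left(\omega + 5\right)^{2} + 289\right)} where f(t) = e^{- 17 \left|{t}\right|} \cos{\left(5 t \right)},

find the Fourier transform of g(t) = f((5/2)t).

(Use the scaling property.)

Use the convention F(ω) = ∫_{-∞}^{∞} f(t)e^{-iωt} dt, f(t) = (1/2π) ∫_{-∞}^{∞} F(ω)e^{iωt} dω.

F[g](ω) = \frac{170 \left(2 \omega^{2} + 3925\right)}{4 \omega^{4} + 13200 \omega^{2} + 15405625}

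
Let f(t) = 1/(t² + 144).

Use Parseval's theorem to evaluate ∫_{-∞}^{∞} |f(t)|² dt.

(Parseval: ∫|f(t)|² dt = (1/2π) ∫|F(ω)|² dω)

∫|f(t)|² dt = \frac{\pi}{3456}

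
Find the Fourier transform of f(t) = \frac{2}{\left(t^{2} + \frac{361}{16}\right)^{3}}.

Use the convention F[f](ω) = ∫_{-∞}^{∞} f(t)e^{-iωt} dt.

F(ω) = \frac{16 \pi \left(361 \omega^{2} + 228 \left|{\omega}\right| + 48\right) e^{- \frac{19 \left|{\omega}\right|}{4}}}{2476099}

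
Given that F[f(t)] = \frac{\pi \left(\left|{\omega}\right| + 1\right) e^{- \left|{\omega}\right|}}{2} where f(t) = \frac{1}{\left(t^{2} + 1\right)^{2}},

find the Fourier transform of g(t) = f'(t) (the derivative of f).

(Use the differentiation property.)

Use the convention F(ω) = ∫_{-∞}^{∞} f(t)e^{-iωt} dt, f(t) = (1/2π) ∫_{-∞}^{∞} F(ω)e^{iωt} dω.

F[g](ω) = \frac{i \pi \omega \left(\left|{\omega}\right| + 1\right) e^{- \left|{\omega}\right|}}{2}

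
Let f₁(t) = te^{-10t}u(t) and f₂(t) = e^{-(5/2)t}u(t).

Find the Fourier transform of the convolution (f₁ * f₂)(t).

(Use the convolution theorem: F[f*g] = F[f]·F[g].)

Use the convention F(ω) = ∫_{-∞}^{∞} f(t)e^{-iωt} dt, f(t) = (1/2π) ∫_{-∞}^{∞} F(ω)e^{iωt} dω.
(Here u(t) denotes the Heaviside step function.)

F[f₁*f₂](ω) = \frac{2}{\left(i \omega + 10\right)^{2} \left(2 i \omega + 5\right)}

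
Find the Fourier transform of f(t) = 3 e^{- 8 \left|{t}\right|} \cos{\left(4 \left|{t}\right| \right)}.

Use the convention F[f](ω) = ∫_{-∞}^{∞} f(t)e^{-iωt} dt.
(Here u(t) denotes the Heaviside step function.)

F(ω) = \frac{48 \left(\omega^{2} + 80\right)}{\omega^{4} + 96 \omega^{2} + 6400}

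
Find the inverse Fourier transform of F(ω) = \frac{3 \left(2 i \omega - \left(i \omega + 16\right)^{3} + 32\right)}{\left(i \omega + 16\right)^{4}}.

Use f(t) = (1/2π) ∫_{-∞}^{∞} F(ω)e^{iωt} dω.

f(t) = 3 \left(t^{2} - 1\right) e^{- 16 t} u\left(t\right)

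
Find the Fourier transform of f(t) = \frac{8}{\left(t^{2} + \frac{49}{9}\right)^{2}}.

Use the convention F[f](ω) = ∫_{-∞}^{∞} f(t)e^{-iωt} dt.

F(ω) = \frac{36 \pi \left(7 \left|{\omega}\right| + 3\right) e^{- \frac{7 \left|{\omega}\right|}{3}}}{343}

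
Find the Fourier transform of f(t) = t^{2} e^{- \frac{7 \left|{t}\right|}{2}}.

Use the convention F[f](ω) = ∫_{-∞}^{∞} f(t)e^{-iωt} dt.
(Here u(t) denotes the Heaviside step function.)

F(ω) = \frac{224 \left(49 - 12 \omega^{2}\right)}{\left(4 \omega^{2} + 49\right)^{3}}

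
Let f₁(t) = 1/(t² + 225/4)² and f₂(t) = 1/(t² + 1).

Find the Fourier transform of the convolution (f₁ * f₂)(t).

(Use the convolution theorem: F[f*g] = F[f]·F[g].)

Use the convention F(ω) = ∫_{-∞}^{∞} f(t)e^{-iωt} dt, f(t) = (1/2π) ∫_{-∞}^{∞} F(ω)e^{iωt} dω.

F[f₁*f₂](ω) = \frac{2 \pi^{2} \left(15 \left|{\omega}\right| + 2\right) e^{- \frac{17 \left|{\omega}\right|}{2}}}{3375}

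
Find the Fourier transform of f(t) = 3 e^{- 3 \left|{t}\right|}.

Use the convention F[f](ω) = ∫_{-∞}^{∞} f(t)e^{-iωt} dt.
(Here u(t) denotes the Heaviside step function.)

F(ω) = \frac{18}{\omega^{2} + 9}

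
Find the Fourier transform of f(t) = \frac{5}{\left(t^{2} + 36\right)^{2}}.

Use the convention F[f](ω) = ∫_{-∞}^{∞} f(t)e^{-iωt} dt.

F(ω) = \frac{5 \pi \left(6 \left|{\omega}\right| + 1\right) e^{- 6 \left|{\omega}\right|}}{432}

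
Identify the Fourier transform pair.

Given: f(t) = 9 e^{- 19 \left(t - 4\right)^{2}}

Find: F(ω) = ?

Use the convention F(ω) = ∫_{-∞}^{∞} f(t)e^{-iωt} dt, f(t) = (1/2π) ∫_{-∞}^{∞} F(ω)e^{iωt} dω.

F(ω) = \frac{9 \sqrt{19} \sqrt{\pi} e^{- \frac{\omega \left(\omega + 304 i\right)}{76}}}{19}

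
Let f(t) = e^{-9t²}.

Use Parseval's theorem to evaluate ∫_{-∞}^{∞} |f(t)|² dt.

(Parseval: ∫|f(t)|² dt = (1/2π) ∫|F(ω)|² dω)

∫|f(t)|² dt = \frac{\sqrt{2} \sqrt{\pi}}{6}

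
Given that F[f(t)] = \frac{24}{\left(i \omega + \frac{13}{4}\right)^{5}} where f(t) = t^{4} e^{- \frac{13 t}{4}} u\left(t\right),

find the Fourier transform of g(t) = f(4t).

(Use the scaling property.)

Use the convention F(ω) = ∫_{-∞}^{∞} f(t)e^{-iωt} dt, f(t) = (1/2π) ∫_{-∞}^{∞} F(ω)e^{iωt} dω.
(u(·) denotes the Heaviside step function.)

F[g](ω) = \frac{6144}{\left(i \omega + 13\right)^{5}}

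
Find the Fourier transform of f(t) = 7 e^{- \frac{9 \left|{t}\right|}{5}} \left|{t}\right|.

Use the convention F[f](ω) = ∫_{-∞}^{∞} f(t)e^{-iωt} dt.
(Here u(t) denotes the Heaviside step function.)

F(ω) = \frac{350 \left(81 - 25 \omega^{2}\right)}{\left(25 \omega^{2} + 81\right)^{2}}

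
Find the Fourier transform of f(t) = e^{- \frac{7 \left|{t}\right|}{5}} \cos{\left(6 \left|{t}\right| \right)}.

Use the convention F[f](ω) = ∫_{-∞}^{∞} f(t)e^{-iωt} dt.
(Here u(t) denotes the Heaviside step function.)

F(ω) = \frac{70 \left(25 \omega^{2} + 949\right)}{625 \omega^{4} - 42550 \omega^{2} + 900601}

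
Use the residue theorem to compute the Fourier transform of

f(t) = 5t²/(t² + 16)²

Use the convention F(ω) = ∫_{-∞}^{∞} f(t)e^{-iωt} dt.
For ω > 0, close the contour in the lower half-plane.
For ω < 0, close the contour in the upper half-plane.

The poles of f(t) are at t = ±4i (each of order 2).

Let g(z) = f(z)e^{-iωz}; for large |z| the factor e^{-iωz} decays in the lower half-plane when ω > 0 and in the upper half-plane when ω < 0.

Case ω > 0 (lower half-plane, clockwise contour ⇒ F(ω) = -2πi·ΣRes):
  Res_{z = - 4 i} g(z) = \frac{5 i \left(1 - 4 \omega\right) e^{- 4 \omega}}{16} (pole of order 2)
  F(ω) = -2πi·ΣRes = \frac{5 \pi \left(1 - 4 \omega\right) e^{- 4 \omega}}{8}

Case ω < 0 (upper half-plane, counterclockwise contour ⇒ F(ω) = +2πi·ΣRes):
  Res_{z = 4 i} g(z) = \frac{5 i \left(- 4 \omega - 1\right) e^{4 \omega}}{16} (pole of order 2)
  F(ω) = 2πi·ΣRes = \frac{5 \pi \left(4 \omega + 1\right) e^{4 \omega}}{8}

Both cases combine into a single formula in |ω|:

F(ω) = \frac{5 \pi \left(1 - 4 \left|{\omega}\right|\right) e^{- 4 \left|{\omega}\right|}}{8}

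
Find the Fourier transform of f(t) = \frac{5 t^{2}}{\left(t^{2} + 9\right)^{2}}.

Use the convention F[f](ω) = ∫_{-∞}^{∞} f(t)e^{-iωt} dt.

F(ω) = \frac{5 \pi \left(1 - 3 \left|{\omega}\right|\right) e^{- 3 \left|{\omega}\right|}}{6}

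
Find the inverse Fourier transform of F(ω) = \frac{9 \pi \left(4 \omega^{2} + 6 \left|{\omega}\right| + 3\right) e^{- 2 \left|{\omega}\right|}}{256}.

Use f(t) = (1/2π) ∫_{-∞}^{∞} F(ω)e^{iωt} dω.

f(t) = \frac{9}{\left(t^{2} + 4\right)^{3}}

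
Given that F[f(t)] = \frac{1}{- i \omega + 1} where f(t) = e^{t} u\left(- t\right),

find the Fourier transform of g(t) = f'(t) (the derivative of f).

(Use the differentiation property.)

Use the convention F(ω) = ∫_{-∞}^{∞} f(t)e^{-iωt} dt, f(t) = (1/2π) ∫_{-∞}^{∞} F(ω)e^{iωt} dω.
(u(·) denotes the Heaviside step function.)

F[g](ω) = - \frac{\omega}{\omega + i}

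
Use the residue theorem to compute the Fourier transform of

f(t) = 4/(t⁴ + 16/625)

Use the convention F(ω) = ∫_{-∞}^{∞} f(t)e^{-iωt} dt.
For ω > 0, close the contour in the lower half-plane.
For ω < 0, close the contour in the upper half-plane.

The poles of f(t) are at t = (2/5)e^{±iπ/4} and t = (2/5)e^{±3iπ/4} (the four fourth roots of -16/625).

Let g(z) = f(z)e^{-iωz}; for large |z| the factor e^{-iωz} decays in the lower half-plane when ω > 0 and in the upper half-plane when ω < 0.

Case ω > 0 (lower half-plane, clockwise contour ⇒ F(ω) = -2πi·ΣRes):
  Res_{z = - \frac{\sqrt{2}}{5} - \frac{\sqrt{2} i}{5}} g(z) = \frac{125 \sqrt{2} i \left(1 - i\right) e^{\frac{\sqrt{2} \omega \left(-1 + i\right)}{5}}}{16}
  Res_{z = \frac{\sqrt{2}}{5} - \frac{\sqrt{2} i}{5}} g(z) = \frac{125 \sqrt{2} i \left(1 + i\right) e^{- \frac{\sqrt{2} \omega \left(1 + i\right)}{5}}}{16}
  F(ω) = -2πi·ΣRes = \frac{125 \sqrt{2} \pi \left(1 - i\right) \left(e^{\frac{2 \sqrt{2} i \omega}{5}} + i\right) e^{- \frac{\sqrt{2} \omega \left(1 + i\right)}{5}}}{8} = \frac{125 \pi e^{- \frac{\sqrt{2} \omega}{5}} \sin{\left(\frac{\sqrt{2} \omega}{5} + \frac{\pi}{4} \right)}}{2}

Case ω < 0 (upper half-plane, counterclockwise contour ⇒ F(ω) = +2πi·ΣRes):
  Res_{z = \frac{\sqrt{2}}{5} + \frac{\sqrt{2} i}{5}} g(z) = \frac{125 \sqrt{2} i \left(-1 + i\right) e^{\frac{\sqrt{2} \omega \left(1 - i\right)}{5}}}{16}
  Res_{z = - \frac{\sqrt{2}}{5} + \frac{\sqrt{2} i}{5}} g(z) = \frac{125 \sqrt{2} \left(1 - i\right) e^{\frac{\sqrt{2} \omega \left(1 + i\right)}{5}}}{16}
  F(ω) = 2πi·ΣRes = - \frac{125 \sqrt{2} i \pi \left(i \left(1 - i\right) e^{\frac{\sqrt{2} \omega \left(1 - i\right)}{5}} - \left(1 - i\right) e^{\frac{\sqrt{2} \omega \left(1 + i\right)}{5}}\right)}{8} = \frac{125 \pi e^{\frac{\sqrt{2} \omega}{5}} \cos{\left(\frac{\sqrt{2} \omega}{5} + \frac{\pi}{4} \right)}}{2}

Both cases combine into a single formula in |ω|:

F(ω) = \frac{125 \pi e^{- \frac{\sqrt{2} \left|{\omega}\right|}{5}} \sin{\left(\frac{\sqrt{2} \left|{\omega}\right|}{5} + \frac{\pi}{4} \right)}}{2}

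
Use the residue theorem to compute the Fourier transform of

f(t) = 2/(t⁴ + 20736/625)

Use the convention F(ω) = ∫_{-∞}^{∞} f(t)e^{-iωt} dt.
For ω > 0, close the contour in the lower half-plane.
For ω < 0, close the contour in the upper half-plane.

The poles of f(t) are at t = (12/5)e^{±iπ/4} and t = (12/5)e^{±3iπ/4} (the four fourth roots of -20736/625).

Let g(z) = f(z)e^{-iωz}; for large |z| the factor e^{-iωz} decays in the lower half-plane when ω > 0 and in the upper half-plane when ω < 0.

Case ω > 0 (lower half-plane, clockwise contour ⇒ F(ω) = -2πi·ΣRes):
  Res_{z = - \frac{6 \sqrt{2}}{5} - \frac{6 \sqrt{2} i}{5}} g(z) = \frac{125 \sqrt{2} i \left(1 - i\right) e^{\frac{6 \sqrt{2} \omega \left(-1 + i\right)}{5}}}{6912}
  Res_{z = \frac{6 \sqrt{2}}{5} - \frac{6 \sqrt{2} i}{5}} g(z) = \frac{125 \sqrt{2} i \left(1 + i\right) e^{- \frac{6 \sqrt{2} \omega \left(1 + i\right)}{5}}}{6912}
  F(ω) = -2πi·ΣRes = \frac{125 \sqrt{2} \pi \left(1 - i\right) \left(e^{\frac{12 \sqrt{2} i \omega}{5}} + i\right) e^{- \frac{6 \sqrt{2} \omega \left(1 + i\right)}{5}}}{3456} = \frac{125 \pi e^{- \frac{6 \sqrt{2} \omega}{5}} \sin{\left(\frac{6 \sqrt{2} \omega}{5} + \frac{\pi}{4} \right)}}{864}

Case ω < 0 (upper half-plane, counterclockwise contour ⇒ F(ω) = +2πi·ΣRes):
  Res_{z = \frac{6 \sqrt{2}}{5} + \frac{6 \sqrt{2} i}{5}} g(z) = \frac{125 \sqrt{2} i \left(-1 + i\right) e^{\frac{6 \sqrt{2} \omega \left(1 - i\right)}{5}}}{6912}
  Res_{z = - \frac{6 \sqrt{2}}{5} + \frac{6 \sqrt{2} i}{5}} g(z) = \frac{125 \sqrt{2} \left(1 - i\right) e^{\frac{6 \sqrt{2} \omega \left(1 + i\right)}{5}}}{6912}
  F(ω) = 2πi·ΣRes = - \frac{125 \sqrt{2} i \pi \left(i \left(1 - i\right) e^{\frac{6 \sqrt{2} \omega \left(1 - i\right)}{5}} - \left(1 - i\right) e^{\frac{6 \sqrt{2} \omega \left(1 + i\right)}{5}}\right)}{3456} = \frac{125 \pi e^{\frac{6 \sqrt{2} \omega}{5}} \cos{\left(\frac{6 \sqrt{2} \omega}{5} + \frac{\pi}{4} \right)}}{864}

Both cases combine into a single formula in |ω|:

F(ω) = \frac{125 \pi e^{- \frac{6 \sqrt{2} \left|{\omega}\right|}{5}} \sin{\left(\frac{6 \sqrt{2} \left|{\omega}\right|}{5} + \frac{\pi}{4} \right)}}{864}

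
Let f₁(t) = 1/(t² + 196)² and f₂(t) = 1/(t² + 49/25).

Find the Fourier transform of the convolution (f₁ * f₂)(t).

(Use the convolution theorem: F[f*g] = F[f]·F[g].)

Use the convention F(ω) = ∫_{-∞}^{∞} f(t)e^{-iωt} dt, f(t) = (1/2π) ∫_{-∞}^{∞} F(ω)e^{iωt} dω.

F[f₁*f₂](ω) = \frac{5 \pi^{2} \left(14 \left|{\omega}\right| + 1\right) e^{- \frac{77 \left|{\omega}\right|}{5}}}{38416}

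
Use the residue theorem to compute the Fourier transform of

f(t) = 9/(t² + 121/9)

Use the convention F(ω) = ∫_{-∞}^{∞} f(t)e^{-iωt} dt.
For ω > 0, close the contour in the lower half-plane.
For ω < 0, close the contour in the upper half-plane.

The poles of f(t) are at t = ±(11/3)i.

Let g(z) = f(z)e^{-iωz}; for large |z| the factor e^{-iωz} decays in the lower half-plane when ω > 0 and in the upper half-plane when ω < 0.

Case ω > 0 (lower half-plane, clockwise contour ⇒ F(ω) = -2πi·ΣRes):
  Res_{z = - \frac{11 i}{3}} g(z) = \frac{27 i e^{- \frac{11 \omega}{3}}}{22}
  F(ω) = -2πi·ΣRes = \frac{27 \pi e^{- \frac{11 \omega}{3}}}{11}

Case ω < 0 (upper half-plane, counterclockwise contour ⇒ F(ω) = +2πi·ΣRes):
  Res_{z = \frac{11 i}{3}} g(z) = - \frac{27 i e^{\frac{11 \omega}{3}}}{22}
  F(ω) = 2πi·ΣRes = \frac{27 \pi e^{\frac{11 \omega}{3}}}{11}

Both cases combine into a single formula in |ω|:

F(ω) = \frac{27 \pi e^{- \frac{11 \left|{\omega}\right|}{3}}}{11}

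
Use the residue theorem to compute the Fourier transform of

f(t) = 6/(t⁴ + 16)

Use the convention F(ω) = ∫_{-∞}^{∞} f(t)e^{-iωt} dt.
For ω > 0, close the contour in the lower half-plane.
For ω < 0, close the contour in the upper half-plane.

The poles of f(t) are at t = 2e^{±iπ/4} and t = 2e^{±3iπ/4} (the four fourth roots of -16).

Let g(z) = f(z)e^{-iωz}; for large |z| the factor e^{-iωz} decays in the lower half-plane when ω > 0 and in the upper half-plane when ω < 0.

Case ω > 0 (lower half-plane, clockwise contour ⇒ F(ω) = -2πi·ΣRes):
  Res_{z = - \sqrt{2} - \sqrt{2} i} g(z) = \frac{3 \sqrt{2} i \left(1 - i\right) e^{\sqrt{2} \omega \left(-1 + i\right)}}{32}
  Res_{z = \sqrt{2} - \sqrt{2} i} g(z) = \frac{3 \sqrt{2} i \left(1 + i\right) e^{- \sqrt{2} \omega \left(1 + i\right)}}{32}
  F(ω) = -2πi·ΣRes = \frac{3 \sqrt{2} \pi \left(1 - i\right) \left(e^{2 \sqrt{2} i \omega} + i\right) e^{- \sqrt{2} \omega \left(1 + i\right)}}{16} = \frac{3 \pi e^{- \sqrt{2} \omega} \sin{\left(\sqrt{2} \omega + \frac{\pi}{4} \right)}}{4}

Case ω < 0 (upper half-plane, counterclockwise contour ⇒ F(ω) = +2πi·ΣRes):
  Res_{z = \sqrt{2} + \sqrt{2} i} g(z) = \frac{3 \sqrt{2} i \left(-1 + i\right) e^{\sqrt{2} \omega \left(1 - i\right)}}{32}
  Res_{z = - \sqrt{2} + \sqrt{2} i} g(z) = \frac{3 \sqrt{2} \left(1 - i\right) e^{\sqrt{2} \omega \left(1 + i\right)}}{32}
  F(ω) = 2πi·ΣRes = - \frac{3 \sqrt{2} i \pi \left(i \left(1 - i\right) e^{\sqrt{2} \omega \left(1 - i\right)} - \left(1 - i\right) e^{\sqrt{2} \omega \left(1 + i\right)}\right)}{16} = \frac{3 \pi e^{\sqrt{2} \omega} \cos{\left(\sqrt{2} \omega + \frac{\pi}{4} \right)}}{4}

Both cases combine into a single formula in |ω|:

F(ω) = \frac{3 \pi e^{- \sqrt{2} \left|{\omega}\right|} \sin{\left(\sqrt{2} \left|{\omega}\right| + \frac{\pi}{4} \right)}}{4}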